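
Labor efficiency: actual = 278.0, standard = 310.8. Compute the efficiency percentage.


Efficiency = (actual / standard) × 100
= (278.0 / 310.8) × 100
= 89.4%


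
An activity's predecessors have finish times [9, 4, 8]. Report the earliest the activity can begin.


ES = max of all predecessor completion times
Predecessors: [9, 4, 8]
ES = max(9, 4, 8)
= 9


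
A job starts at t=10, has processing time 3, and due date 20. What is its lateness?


Completion = 10 + 3 = 13
Lateness = C - d = 13 - 20
= -7


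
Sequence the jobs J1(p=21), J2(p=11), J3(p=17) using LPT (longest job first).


LPT: sort by longest processing time first
  J1: p=21
  J3: p=17
  J2: p=11
Order: J1 → J3 → J2


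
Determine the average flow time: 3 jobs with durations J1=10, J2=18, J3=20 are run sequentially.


Completion times:
  J1: completes at 10
  J2: completes at 28
  J3: completes at 48
Sum = 86
Average = 86/3
= 28.67


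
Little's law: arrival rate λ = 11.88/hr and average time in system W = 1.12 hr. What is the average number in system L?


Little's law: L = λ × W
= 11.88 × 1.12
= 13.31


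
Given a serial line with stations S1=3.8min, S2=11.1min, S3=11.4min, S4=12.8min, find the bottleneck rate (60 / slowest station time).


Bottleneck = longest station time
Station times: [3.8, 11.1, 11.4, 12.8]
Max = 12.8 min
Rate = 60 / 12.8
= 4.69 units/hour (bottleneck: 12.8min)


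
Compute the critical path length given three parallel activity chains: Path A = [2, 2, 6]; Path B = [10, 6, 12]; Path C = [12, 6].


Path A: 2 + 2 + 6 = 10
Path B: 10 + 6 + 12 = 28
Path C: 12 + 6 = 18
Critical path = longest = max(10, 28, 18)
= 28 (Path B)


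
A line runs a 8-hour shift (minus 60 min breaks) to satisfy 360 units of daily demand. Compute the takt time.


Available = 8×60 - 60 = 420 min
Takt time = 420 / 360
= 1.17 min/unit


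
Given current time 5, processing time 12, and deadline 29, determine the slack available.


Slack = due - current_time - processing
= 29 - 5 - 12
= 12


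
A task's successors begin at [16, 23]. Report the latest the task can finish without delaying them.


LF = min of all successor start times
Successors start at: [16, 23]
LF = min(16, 23)
= 16


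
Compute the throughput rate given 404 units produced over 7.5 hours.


Throughput = units / time
= 404 / 7.5
= 53.9 units/hour


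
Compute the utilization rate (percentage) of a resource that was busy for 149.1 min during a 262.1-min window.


Utilization = busy / total × 100
= 149.1 / 262.1 × 100
= 56.9%


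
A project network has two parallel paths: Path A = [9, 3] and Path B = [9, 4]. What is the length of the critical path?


Path A: 9 + 3 = 12
Path B: 9 + 4 = 13
Critical path = longest = max(12, 13)
= 13 (Path B)


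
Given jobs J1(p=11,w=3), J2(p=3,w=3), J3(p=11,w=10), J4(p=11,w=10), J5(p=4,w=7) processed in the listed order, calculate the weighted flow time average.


Completion times:
  J1: C=11, w×C=3×11=33
  J2: C=14, w×C=3×14=42
  J3: C=25, w×C=10×25=250
  J4: C=36, w×C=10×36=360
  J5: C=40, w×C=7×40=280
Sum w×C = 965
Sum w = 33
Weighted avg = 965/33
= 29.24


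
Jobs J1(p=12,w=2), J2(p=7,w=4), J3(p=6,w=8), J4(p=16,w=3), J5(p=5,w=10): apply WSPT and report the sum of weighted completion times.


WSPT order (by p/w): J5 → J3 → J2 → J4 → J1
  J5: C=5, w·C=10×5=50
  J3: C=11, w·C=8×11=88
  J2: C=18, w·C=4×18=72
  J4: C=34, w·C=3×34=102
  J1: C=46, w·C=2×46=92
Σ w·C = 404
= 404


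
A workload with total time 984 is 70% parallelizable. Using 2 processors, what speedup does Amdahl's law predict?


Amdahl's law: T_p = T × ((1-p) + p/N)
= 984 × ((1-0.7) + 0.7/2)
= 984 × (0.30 + 0.3500)
= 984 × 0.6500
= 639.60
Speedup = 984/639.60
= 1.54×


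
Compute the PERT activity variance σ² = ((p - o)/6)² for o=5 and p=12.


σ² = ((p - o) / 6)² = (p - o)² / 36
= (12 - 5)² / 36
= 7² / 36
= 49 / 36
= 1.3611


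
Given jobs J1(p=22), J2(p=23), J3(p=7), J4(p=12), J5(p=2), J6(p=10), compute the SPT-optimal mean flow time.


SPT order: J5 → J3 → J6 → J4 → J1 → J2
Completion times:
  J5: C=2
  J3: C=9
  J6: C=19
  J4: C=31
  J1: C=53
  J2: C=76
Sum = 190, n = 6
Mean flow = 190/6
= 31.67


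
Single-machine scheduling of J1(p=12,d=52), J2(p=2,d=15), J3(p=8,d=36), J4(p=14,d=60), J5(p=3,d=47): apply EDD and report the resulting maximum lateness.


EDD order: J2 → J3 → J5 → J1 → J4
Completion and lateness:
  J2: C=2, d=15, L=2-15=-13
  J3: C=10, d=36, L=10-36=-26
  J5: C=13, d=47, L=13-47=-34
  J1: C=25, d=52, L=25-52=-27
  J4: C=39, d=60, L=39-60=-21
Lmax = max(-13, -26, -34, -27, -21)
= -13


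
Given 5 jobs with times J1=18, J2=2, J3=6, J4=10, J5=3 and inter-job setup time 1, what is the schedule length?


Makespan = Σ processing + (n-1) × setup
= (18 + 2 + 6 + 10 + 3) + (5-1)×1
= 39 + 4
= 43 time units


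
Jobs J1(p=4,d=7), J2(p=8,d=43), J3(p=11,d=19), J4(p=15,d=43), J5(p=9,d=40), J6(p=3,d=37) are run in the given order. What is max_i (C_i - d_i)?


Lateness per job (L = C - d):
  J1: C=4, d=7, L=-3
  J2: C=12, d=43, L=-31
  J3: C=23, d=19, L=4
  J4: C=38, d=43, L=-5
  J5: C=47, d=40, L=7
  J6: C=50, d=37, L=13
Lmax = max(-3, -31, 4, -5, 7, 13)
= 13


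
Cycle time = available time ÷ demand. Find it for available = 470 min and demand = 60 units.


Cycle time = available time / demand
= 470 / 60
= 7.83 min/unit


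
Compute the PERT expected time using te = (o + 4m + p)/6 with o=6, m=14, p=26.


te = (o + 4m + p) / 6
= (6 + 4×14 + 26) / 6
= (6 + 56 + 26) / 6
= 88 / 6
= 14.67


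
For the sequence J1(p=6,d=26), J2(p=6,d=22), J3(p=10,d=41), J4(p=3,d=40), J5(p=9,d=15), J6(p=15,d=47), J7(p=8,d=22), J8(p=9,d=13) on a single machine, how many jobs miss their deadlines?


Completion vs due date:
  J1: C=6, d=26 → on time
  J2: C=12, d=22 → on time
  J3: C=22, d=41 → on time
  J4: C=25, d=40 → on time
  J5: C=34, d=15 → TARDY
  J6: C=49, d=47 → TARDY
  J7: C=57, d=22 → TARDY
  J8: C=66, d=13 → TARDY
Tardy jobs: J5, J6, J7, J8
Count = 4


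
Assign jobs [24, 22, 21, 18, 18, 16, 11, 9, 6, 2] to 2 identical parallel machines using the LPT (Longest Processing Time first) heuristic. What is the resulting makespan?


Jobs (LPT sorted): [24, 22, 21, 18, 18, 16, 11, 9, 6, 2]
Machines: 2
  J=24 → Machine 1 (load: 0+24=24)
  J=22 → Machine 2 (load: 0+22=22)
  J=21 → Machine 2 (load: 22+21=43)
  J=18 → Machine 1 (load: 24+18=42)
  J=18 → Machine 1 (load: 42+18=60)
  J=16 → Machine 2 (load: 43+16=59)
  J=11 → Machine 2 (load: 59+11=70)
  J=9 → Machine 1 (load: 60+9=69)
  J=6 → Machine 1 (load: 69+6=75)
  J=2 → Machine 2 (load: 70+2=72)
Machine loads: [75, 72]
Makespan = max = 75 time units


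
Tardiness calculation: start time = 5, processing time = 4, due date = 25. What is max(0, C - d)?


Completion = start + processing = 5 + 4 = 9
Tardiness = max(0, C - d) = max(0, 9 - 25)
= max(0, -16)
= 0


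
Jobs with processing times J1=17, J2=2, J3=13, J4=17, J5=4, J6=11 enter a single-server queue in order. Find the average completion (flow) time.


Completion times:
  J1: completes at 17
  J2: completes at 19
  J3: completes at 32
  J4: completes at 49
  J5: completes at 53
  J6: completes at 64
Sum = 234
Average = 234/6
= 39.00


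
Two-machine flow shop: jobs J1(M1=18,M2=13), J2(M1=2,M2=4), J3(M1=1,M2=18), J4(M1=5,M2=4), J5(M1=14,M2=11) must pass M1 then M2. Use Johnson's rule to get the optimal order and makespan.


Johnson's rule:
Group 1 (M1≤M2, sort by M1): ['J3', 'J2']
Group 2 (M1>M2, sort desc M2): ['J1', 'J5', 'J4']
Sequence: J3 → J2 → J1 → J5 → J4
Makespan calculation:
  J3: M1 done=1, M2 done=19
  J2: M1 done=3, M2 done=23
  J1: M1 done=21, M2 done=36
  J5: M1 done=35, M2 done=47
  J4: M1 done=40, M2 done=51
= Sequence: J3 → J2 → J1 → J5 → J4, Makespan: 51


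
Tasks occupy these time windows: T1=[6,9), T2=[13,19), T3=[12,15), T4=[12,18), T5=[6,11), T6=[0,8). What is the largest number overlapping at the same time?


Check each time point for overlaps:
  t=6: 3 tasks active (T1, T5, T6)
Max concurrent = 3


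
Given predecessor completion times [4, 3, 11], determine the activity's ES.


ES = max of all predecessor completion times
Predecessors: [4, 3, 11]
ES = max(4, 3, 11)
= 11


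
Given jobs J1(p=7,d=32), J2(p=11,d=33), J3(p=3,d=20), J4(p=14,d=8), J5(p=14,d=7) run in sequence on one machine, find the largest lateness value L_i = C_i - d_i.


Lateness per job (L = C - d):
  J1: C=7, d=32, L=-25
  J2: C=18, d=33, L=-15
  J3: C=21, d=20, L=1
  J4: C=35, d=8, L=27
  J5: C=49, d=7, L=42
Lmax = max(-25, -15, 1, 27, 42)
= 42


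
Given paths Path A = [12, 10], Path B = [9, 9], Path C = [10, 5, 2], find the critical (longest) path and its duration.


Path A: 12 + 10 = 22
Path B: 9 + 9 = 18
Path C: 10 + 5 + 2 = 17
Critical path = longest = max(22, 18, 17)
= 22 (Path A)


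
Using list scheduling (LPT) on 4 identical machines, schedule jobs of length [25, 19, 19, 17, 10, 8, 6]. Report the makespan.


Jobs (LPT sorted): [25, 19, 19, 17, 10, 8, 6]
Machines: 4
  J=25 → Machine 1 (load: 0+25=25)
  J=19 → Machine 2 (load: 0+19=19)
  J=19 → Machine 3 (load: 0+19=19)
  J=17 → Machine 4 (load: 0+17=17)
  J=10 → Machine 4 (load: 17+10=27)
  J=8 → Machine 2 (load: 19+8=27)
  J=6 → Machine 3 (load: 19+6=25)
Machine loads: [25, 27, 25, 27]
Makespan = max = 27 time units


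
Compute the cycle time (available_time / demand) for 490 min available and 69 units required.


Cycle time = available time / demand
= 490 / 69
= 7.10 min/unit


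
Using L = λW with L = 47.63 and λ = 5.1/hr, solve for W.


Little's law: L = λW → W = L / λ
= 47.63 / 5.1
= 9.34 hours


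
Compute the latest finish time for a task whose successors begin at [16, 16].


LF = min of all successor start times
Successors start at: [16, 16]
LF = min(16, 16)
= 16


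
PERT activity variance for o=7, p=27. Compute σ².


σ² = ((p - o) / 6)² = (p - o)² / 36
= (27 - 7)² / 36
= 20² / 36
= 400 / 36
= 11.1111


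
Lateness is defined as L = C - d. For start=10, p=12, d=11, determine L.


Completion = 10 + 12 = 22
Lateness = C - d = 22 - 11
= 11


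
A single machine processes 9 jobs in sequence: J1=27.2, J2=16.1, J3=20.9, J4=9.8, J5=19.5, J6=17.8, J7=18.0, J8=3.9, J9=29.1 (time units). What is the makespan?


Sequential makespan: sum all processing times
= 27.2 + 16.1 + 20.9 + 9.8 + 19.5 + 17.8 + 18.0 + 3.9 + 29.1
= 162.3 time units


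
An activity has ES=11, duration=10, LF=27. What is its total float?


EF = ES + duration = 11 + 10 = 21
LS = LF - duration = 27 - 10 = 17
Total Float = LF - EF = 27 - 21
(or LS - ES = 17 - 11)
= 6


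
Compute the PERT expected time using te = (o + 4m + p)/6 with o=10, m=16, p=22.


te = (o + 4m + p) / 6
= (10 + 4×16 + 22) / 6
= (10 + 64 + 22) / 6
= 96 / 6
= 16.00


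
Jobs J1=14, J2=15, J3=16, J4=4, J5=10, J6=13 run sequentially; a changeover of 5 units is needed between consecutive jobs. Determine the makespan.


Makespan = Σ processing + (n-1) × setup
= (14 + 15 + 16 + 4 + 10 + 13) + (6-1)×5
= 72 + 25
= 97 time units


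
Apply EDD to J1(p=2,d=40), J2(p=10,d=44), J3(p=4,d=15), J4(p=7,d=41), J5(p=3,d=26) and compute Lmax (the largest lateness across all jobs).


EDD order: J3 → J5 → J1 → J4 → J2
Completion and lateness:
  J3: C=4, d=15, L=4-15=-11
  J5: C=7, d=26, L=7-26=-19
  J1: C=9, d=40, L=9-40=-31
  J4: C=16, d=41, L=16-41=-25
  J2: C=26, d=44, L=26-44=-18
Lmax = max(-11, -19, -31, -25, -18)
= -11


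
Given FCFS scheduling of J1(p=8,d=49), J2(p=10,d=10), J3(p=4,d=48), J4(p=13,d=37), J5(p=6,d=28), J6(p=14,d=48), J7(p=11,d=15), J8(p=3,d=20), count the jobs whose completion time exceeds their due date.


Completion vs due date:
  J1: C=8, d=49 → on time
  J2: C=18, d=10 → TARDY
  J3: C=22, d=48 → on time
  J4: C=35, d=37 → on time
  J5: C=41, d=28 → TARDY
  J6: C=55, d=48 → TARDY
  J7: C=66, d=15 → TARDY
  J8: C=69, d=20 → TARDY
Tardy jobs: J2, J5, J6, J7, J8
Count = 5


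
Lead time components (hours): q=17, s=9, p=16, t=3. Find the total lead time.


Lead time = queue + setup + processing + transit
= 17 + 9 + 16 + 3
= 45 hours


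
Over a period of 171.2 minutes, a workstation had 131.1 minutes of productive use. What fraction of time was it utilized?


Utilization = busy / total × 100
= 131.1 / 171.2 × 100
= 76.6%


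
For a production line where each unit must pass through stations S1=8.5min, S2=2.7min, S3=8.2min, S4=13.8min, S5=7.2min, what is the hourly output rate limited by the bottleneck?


Bottleneck = longest station time
Station times: [8.5, 2.7, 8.2, 13.8, 7.2]
Max = 13.8 min
Rate = 60 / 13.8
= 4.35 units/hour (bottleneck: 13.8min)


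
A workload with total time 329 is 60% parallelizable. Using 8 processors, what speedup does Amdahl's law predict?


Amdahl's law: T_p = T × ((1-p) + p/N)
= 329 × ((1-0.6) + 0.6/8)
= 329 × (0.40 + 0.0750)
= 329 × 0.4750
= 156.28
Speedup = 329/156.28
= 2.11×


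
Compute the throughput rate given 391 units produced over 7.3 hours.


Throughput = units / time
= 391 / 7.3
= 53.6 units/hour


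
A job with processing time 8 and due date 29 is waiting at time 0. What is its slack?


Slack = due - current_time - processing
= 29 - 0 - 8
= 21


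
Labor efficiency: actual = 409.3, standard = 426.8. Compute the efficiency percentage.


Efficiency = (actual / standard) × 100
= (409.3 / 426.8) × 100
= 95.9%


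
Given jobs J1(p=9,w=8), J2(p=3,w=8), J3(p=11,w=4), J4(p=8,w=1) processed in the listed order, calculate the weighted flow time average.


Completion times:
  J1: C=9, w×C=8×9=72
  J2: C=12, w×C=8×12=96
  J3: C=23, w×C=4×23=92
  J4: C=31, w×C=1×31=31
Sum w×C = 291
Sum w = 21
Weighted avg = 291/21
= 13.86


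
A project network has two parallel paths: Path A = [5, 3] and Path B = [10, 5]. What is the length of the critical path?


Path A: 5 + 3 = 8
Path B: 10 + 5 = 15
Critical path = longest = max(8, 15)
= 15 (Path B)


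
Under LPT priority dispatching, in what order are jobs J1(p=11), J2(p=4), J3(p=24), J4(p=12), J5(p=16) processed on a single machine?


LPT: sort by longest processing time first
  J3: p=24
  J5: p=16
  J4: p=12
  J1: p=11
  J2: p=4
Order: J3 → J5 → J4 → J1 → J2


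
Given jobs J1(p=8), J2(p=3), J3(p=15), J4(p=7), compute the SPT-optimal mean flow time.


SPT order: J2 → J4 → J1 → J3
Completion times:
  J2: C=3
  J4: C=10
  J1: C=18
  J3: C=33
Sum = 64, n = 4
Mean flow = 64/4
= 16.00


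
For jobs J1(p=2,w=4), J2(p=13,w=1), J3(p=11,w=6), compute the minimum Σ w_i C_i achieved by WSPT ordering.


WSPT order (by p/w): J1 → J3 → J2
  J1: C=2, w·C=4×2=8
  J3: C=13, w·C=6×13=78
  J2: C=26, w·C=1×26=26
Σ w·C = 112
= 112


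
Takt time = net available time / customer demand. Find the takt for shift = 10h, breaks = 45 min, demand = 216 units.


Available = 10×60 - 45 = 555 min
Takt time = 555 / 216
= 2.57 min/unit


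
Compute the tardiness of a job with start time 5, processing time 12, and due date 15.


Completion = start + processing = 5 + 12 = 17
Tardiness = max(0, C - d) = max(0, 17 - 15)
= max(0, 2)
= 2


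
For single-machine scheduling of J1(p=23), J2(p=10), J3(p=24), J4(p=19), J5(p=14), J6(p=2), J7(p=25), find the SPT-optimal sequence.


SPT: sort by shortest processing time
  J6: p=2
  J2: p=10
  J5: p=14
  J4: p=19
  J1: p=23
  J3: p=24
  J7: p=25
Order: J6 → J2 → J5 → J4 → J1 → J3 → J7


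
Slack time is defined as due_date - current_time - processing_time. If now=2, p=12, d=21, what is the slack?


Slack = due - current_time - processing
= 21 - 2 - 12
= 7


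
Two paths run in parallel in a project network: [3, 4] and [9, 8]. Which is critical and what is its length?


Path A: 3 + 4 = 7
Path B: 9 + 8 = 17
Critical path = longest = max(7, 17)
= 17 (Path B)


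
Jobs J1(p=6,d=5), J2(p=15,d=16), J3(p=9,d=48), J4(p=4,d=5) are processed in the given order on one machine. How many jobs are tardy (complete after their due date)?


Completion vs due date:
  J1: C=6, d=5 → TARDY
  J2: C=21, d=16 → TARDY
  J3: C=30, d=48 → on time
  J4: C=34, d=5 → TARDY
Tardy jobs: J1, J2, J4
Count = 3


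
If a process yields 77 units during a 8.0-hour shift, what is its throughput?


Throughput = units / time
= 77 / 8.0
= 9.6 units/hour


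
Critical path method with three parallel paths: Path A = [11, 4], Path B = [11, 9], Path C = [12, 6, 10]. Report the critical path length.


Path A: 11 + 4 = 15
Path B: 11 + 9 = 20
Path C: 12 + 6 + 10 = 28
Critical path = longest = max(15, 20, 28)
= 28 (Path C)


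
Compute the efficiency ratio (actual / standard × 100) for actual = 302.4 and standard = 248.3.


Efficiency = (actual / standard) × 100
= (302.4 / 248.3) × 100
= 121.8%


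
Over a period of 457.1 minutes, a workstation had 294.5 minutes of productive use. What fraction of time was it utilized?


Utilization = busy / total × 100
= 294.5 / 457.1 × 100
= 64.4%


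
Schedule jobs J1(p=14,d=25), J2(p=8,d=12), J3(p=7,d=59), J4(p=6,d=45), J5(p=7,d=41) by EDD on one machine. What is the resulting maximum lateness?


EDD order: J2 → J1 → J5 → J4 → J3
Completion and lateness:
  J2: C=8, d=12, L=8-12=-4
  J1: C=22, d=25, L=22-25=-3
  J5: C=29, d=41, L=29-41=-12
  J4: C=35, d=45, L=35-45=-10
  J3: C=42, d=59, L=42-59=-17
Lmax = max(-4, -3, -12, -10, -17)
= -3


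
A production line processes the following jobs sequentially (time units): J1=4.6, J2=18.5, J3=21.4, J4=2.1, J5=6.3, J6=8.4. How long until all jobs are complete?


Sequential makespan: sum all processing times
= 4.6 + 18.5 + 21.4 + 2.1 + 6.3 + 8.4
= 61.3 time units


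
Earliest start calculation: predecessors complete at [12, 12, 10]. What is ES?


ES = max of all predecessor completion times
Predecessors: [12, 12, 10]
ES = max(12, 12, 10)
= 12


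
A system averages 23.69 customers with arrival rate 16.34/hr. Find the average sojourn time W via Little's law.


Little's law: L = λW → W = L / λ
= 23.69 / 16.34
= 1.45 hours


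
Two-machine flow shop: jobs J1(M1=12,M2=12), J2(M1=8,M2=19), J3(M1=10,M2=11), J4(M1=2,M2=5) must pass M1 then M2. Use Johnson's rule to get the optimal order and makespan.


Johnson's rule:
Group 1 (M1≤M2, sort by M1): ['J4', 'J2', 'J3', 'J1']
Group 2 (M1>M2, sort desc M2): []
Sequence: J4 → J2 → J3 → J1
Makespan calculation:
  J4: M1 done=2, M2 done=7
  J2: M1 done=10, M2 done=29
  J3: M1 done=20, M2 done=40
  J1: M1 done=32, M2 done=52
= Sequence: J4 → J2 → J3 → J1, Makespan: 52


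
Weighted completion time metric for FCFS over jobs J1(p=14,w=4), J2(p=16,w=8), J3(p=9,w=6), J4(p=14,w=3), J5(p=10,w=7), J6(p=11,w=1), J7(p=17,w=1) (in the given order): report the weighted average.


Completion times:
  J1: C=14, w×C=4×14=56
  J2: C=30, w×C=8×30=240
  J3: C=39, w×C=6×39=234
  J4: C=53, w×C=3×53=159
  J5: C=63, w×C=7×63=441
  J6: C=74, w×C=1×74=74
  J7: C=91, w×C=1×91=91
Sum w×C = 1295
Sum w = 30
Weighted avg = 1295/30
= 43.17


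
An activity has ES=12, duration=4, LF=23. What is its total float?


EF = ES + duration = 12 + 4 = 16
LS = LF - duration = 23 - 4 = 19
Total Float = LF - EF = 23 - 16
(or LS - ES = 19 - 12)
= 7


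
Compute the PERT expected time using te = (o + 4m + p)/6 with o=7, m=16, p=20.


te = (o + 4m + p) / 6
= (7 + 4×16 + 20) / 6
= (7 + 64 + 20) / 6
= 91 / 6
= 15.17


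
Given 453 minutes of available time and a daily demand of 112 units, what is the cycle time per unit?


Cycle time = available time / demand
= 453 / 112
= 4.04 min/unit


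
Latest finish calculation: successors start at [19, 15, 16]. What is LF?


LF = min of all successor start times
Successors start at: [19, 15, 16]
LF = min(19, 15, 16)
= 15


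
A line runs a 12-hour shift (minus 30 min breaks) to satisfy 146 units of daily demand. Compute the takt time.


Available = 12×60 - 30 = 690 min
Takt time = 690 / 146
= 4.73 min/unit


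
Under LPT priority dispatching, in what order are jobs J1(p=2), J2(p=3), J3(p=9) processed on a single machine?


LPT: sort by longest processing time first
  J3: p=9
  J2: p=3
  J1: p=2
Order: J3 → J2 → J1


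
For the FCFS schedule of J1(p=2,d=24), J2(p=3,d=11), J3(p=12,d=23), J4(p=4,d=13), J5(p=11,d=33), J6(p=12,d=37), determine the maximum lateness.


Lateness per job (L = C - d):
  J1: C=2, d=24, L=-22
  J2: C=5, d=11, L=-6
  J3: C=17, d=23, L=-6
  J4: C=21, d=13, L=8
  J5: C=32, d=33, L=-1
  J6: C=44, d=37, L=7
Lmax = max(-22, -6, -6, 8, -1, 7)
= 8


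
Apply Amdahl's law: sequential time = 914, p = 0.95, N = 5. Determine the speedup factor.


Amdahl's law: T_p = T × ((1-p) + p/N)
= 914 × ((1-0.95) + 0.95/5)
= 914 × (0.05 + 0.1900)
= 914 × 0.2400
= 219.36
Speedup = 914/219.36
= 4.17×


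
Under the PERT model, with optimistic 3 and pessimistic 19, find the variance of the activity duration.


σ² = ((p - o) / 6)² = (p - o)² / 36
= (19 - 3)² / 36
= 16² / 36
= 256 / 36
= 7.1111


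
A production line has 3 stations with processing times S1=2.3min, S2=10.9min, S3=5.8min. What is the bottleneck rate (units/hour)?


Bottleneck = longest station time
Station times: [2.3, 10.9, 5.8]
Max = 10.9 min
Rate = 60 / 10.9
= 5.50 units/hour (bottleneck: 10.9min)


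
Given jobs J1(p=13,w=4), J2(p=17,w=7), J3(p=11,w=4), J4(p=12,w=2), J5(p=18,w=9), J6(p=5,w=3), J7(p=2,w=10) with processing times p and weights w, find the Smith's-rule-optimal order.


WSPT (Smith's rule): sort by p/w ascending
  J7: p/w = 2/10 = 0.200
  J6: p/w = 5/3 = 1.667
  J5: p/w = 18/9 = 2.000
  J2: p/w = 17/7 = 2.429
  J3: p/w = 11/4 = 2.750
  J1: p/w = 13/4 = 3.250
  J4: p/w = 12/2 = 6.000
Order: J7 → J6 → J5 → J2 → J3 → J1 → J4


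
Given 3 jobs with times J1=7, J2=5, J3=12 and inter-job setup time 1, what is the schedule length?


Makespan = Σ processing + (n-1) × setup
= (7 + 5 + 12) + (3-1)×1
= 24 + 2
= 26 time units


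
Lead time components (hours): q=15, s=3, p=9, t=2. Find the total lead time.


Lead time = queue + setup + processing + transit
= 15 + 3 + 9 + 2
= 29 hours


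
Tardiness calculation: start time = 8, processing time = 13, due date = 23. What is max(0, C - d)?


Completion = start + processing = 8 + 13 = 21
Tardiness = max(0, C - d) = max(0, 21 - 23)
= max(0, -2)
= 0


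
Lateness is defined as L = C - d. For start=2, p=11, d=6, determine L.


Completion = 2 + 11 = 13
Lateness = C - d = 13 - 6
= 7


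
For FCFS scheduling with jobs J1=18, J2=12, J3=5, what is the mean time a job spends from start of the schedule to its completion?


Completion times:
  J1: completes at 18
  J2: completes at 30
  J3: completes at 35
Sum = 83
Average = 83/3
= 27.67


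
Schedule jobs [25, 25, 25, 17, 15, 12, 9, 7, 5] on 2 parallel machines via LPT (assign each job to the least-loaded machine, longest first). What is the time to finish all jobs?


Jobs (LPT sorted): [25, 25, 25, 17, 15, 12, 9, 7, 5]
Machines: 2
  J=25 → Machine 1 (load: 0+25=25)
  J=25 → Machine 2 (load: 0+25=25)
  J=25 → Machine 1 (load: 25+25=50)
  J=17 → Machine 2 (load: 25+17=42)
  J=15 → Machine 2 (load: 42+15=57)
  J=12 → Machine 1 (load: 50+12=62)
  J=9 → Machine 2 (load: 57+9=66)
  J=7 → Machine 1 (load: 62+7=69)
  J=5 → Machine 2 (load: 66+5=71)
Machine loads: [69, 71]
Makespan = max = 71 time units


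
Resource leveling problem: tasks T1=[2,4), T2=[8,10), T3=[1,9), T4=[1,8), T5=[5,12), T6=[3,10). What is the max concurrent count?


Check each time point for overlaps:
  t=3: 4 tasks active (T1, T3, T4, T6)
Max concurrent = 4


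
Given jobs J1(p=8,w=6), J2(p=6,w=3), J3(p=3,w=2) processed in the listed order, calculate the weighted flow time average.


Completion times:
  J1: C=8, w×C=6×8=48
  J2: C=14, w×C=3×14=42
  J3: C=17, w×C=2×17=34
Sum w×C = 124
Sum w = 11
Weighted avg = 124/11
= 11.27


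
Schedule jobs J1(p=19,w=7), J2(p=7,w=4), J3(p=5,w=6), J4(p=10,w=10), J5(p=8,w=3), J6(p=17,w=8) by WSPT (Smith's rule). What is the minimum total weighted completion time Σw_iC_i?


WSPT order (by p/w): J3 → J4 → J2 → J6 → J5 → J1
  J3: C=5, w·C=6×5=30
  J4: C=15, w·C=10×15=150
  J2: C=22, w·C=4×22=88
  J6: C=39, w·C=8×39=312
  J5: C=47, w·C=3×47=141
  J1: C=66, w·C=7×66=462
Σ w·C = 1183
= 1183


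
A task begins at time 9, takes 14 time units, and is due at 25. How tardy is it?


Completion = start + processing = 9 + 14 = 23
Tardiness = max(0, C - d) = max(0, 23 - 25)
= max(0, -2)
= 0


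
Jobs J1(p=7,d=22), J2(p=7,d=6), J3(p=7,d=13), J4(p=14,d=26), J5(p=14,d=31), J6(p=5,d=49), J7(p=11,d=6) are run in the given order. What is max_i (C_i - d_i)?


Lateness per job (L = C - d):
  J1: C=7, d=22, L=-15
  J2: C=14, d=6, L=8
  J3: C=21, d=13, L=8
  J4: C=35, d=26, L=9
  J5: C=49, d=31, L=18
  J6: C=54, d=49, L=5
  J7: C=65, d=6, L=59
Lmax = max(-15, 8, 8, 9, 18, 5, 59)
= 59


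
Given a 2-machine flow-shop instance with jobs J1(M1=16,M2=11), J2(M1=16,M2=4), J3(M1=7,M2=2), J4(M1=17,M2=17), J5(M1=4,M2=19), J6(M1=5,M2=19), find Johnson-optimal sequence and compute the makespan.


Johnson's rule:
Group 1 (M1≤M2, sort by M1): ['J5', 'J6', 'J4']
Group 2 (M1>M2, sort desc M2): ['J1', 'J2', 'J3']
Sequence: J5 → J6 → J4 → J1 → J2 → J3
Makespan calculation:
  J5: M1 done=4, M2 done=23
  J6: M1 done=9, M2 done=42
  J4: M1 done=26, M2 done=59
  J1: M1 done=42, M2 done=70
  J2: M1 done=58, M2 done=74
  J3: M1 done=65, M2 done=76
= Sequence: J5 → J6 → J4 → J1 → J2 → J3, Makespan: 76


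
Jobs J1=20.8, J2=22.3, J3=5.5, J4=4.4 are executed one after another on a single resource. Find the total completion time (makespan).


Sequential makespan: sum all processing times
= 20.8 + 22.3 + 5.5 + 4.4
= 53.0 time units


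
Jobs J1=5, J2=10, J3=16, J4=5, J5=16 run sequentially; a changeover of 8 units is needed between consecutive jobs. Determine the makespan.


Makespan = Σ processing + (n-1) × setup
= (5 + 10 + 16 + 5 + 16) + (5-1)×8
= 52 + 32
= 84 time units


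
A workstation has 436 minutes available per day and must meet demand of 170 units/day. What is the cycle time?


Cycle time = available time / demand
= 436 / 170
= 2.56 min/unit


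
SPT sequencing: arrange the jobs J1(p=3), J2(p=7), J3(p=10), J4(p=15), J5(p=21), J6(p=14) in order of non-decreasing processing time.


SPT: sort by shortest processing time
  J1: p=3
  J2: p=7
  J3: p=10
  J6: p=14
  J4: p=15
  J5: p=21
Order: J1 → J2 → J3 → J6 → J4 → J5


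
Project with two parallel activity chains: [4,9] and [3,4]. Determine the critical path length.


Path A: 4 + 9 = 13
Path B: 3 + 4 = 7
Critical path = longest = max(13, 7)
= 13 (Path A)


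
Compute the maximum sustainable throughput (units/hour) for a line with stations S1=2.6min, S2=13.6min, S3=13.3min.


Bottleneck = longest station time
Station times: [2.6, 13.6, 13.3]
Max = 13.6 min
Rate = 60 / 13.6
= 4.41 units/hour (bottleneck: 13.6min)


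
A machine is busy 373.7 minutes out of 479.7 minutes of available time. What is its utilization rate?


Utilization = busy / total × 100
= 373.7 / 479.7 × 100
= 77.9%


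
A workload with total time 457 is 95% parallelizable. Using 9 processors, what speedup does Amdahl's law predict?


Amdahl's law: T_p = T × ((1-p) + p/N)
= 457 × ((1-0.95) + 0.95/9)
= 457 × (0.05 + 0.1056)
= 457 × 0.1556
= 71.09
Speedup = 457/71.09
= 6.43×


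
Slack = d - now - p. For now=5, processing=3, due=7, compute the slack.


Slack = due - current_time - processing
= 7 - 5 - 3
= -1


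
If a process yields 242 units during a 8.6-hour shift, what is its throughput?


Throughput = units / time
= 242 / 8.6
= 28.1 units/hour


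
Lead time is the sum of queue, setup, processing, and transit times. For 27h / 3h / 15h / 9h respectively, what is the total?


Lead time = queue + setup + processing + transit
= 27 + 3 + 15 + 9
= 54 hours


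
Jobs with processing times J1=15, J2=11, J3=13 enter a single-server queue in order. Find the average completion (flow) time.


Completion times:
  J1: completes at 15
  J2: completes at 26
  J3: completes at 39
Sum = 80
Average = 80/3
= 26.67


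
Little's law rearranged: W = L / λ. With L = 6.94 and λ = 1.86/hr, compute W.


Little's law: L = λW → W = L / λ
= 6.94 / 1.86
= 3.73 hours


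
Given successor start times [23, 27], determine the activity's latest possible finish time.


LF = min of all successor start times
Successors start at: [23, 27]
LF = min(23, 27)
= 23


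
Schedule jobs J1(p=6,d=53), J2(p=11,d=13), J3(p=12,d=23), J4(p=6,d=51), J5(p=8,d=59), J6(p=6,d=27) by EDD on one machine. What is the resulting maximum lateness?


EDD order: J2 → J3 → J6 → J4 → J1 → J5
Completion and lateness:
  J2: C=11, d=13, L=11-13=-2
  J3: C=23, d=23, L=23-23=0
  J6: C=29, d=27, L=29-27=2
  J4: C=35, d=51, L=35-51=-16
  J1: C=41, d=53, L=41-53=-12
  J5: C=49, d=59, L=49-59=-10
Lmax = max(-2, 0, 2, -16, -12, -10)
= 2


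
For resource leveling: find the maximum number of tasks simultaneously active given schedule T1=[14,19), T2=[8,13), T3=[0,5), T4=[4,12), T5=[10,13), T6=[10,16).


Check each time point for overlaps:
  t=10: 4 tasks active (T2, T4, T5, T6)
Max concurrent = 4


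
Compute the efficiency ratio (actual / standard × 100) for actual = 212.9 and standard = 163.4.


Efficiency = (actual / standard) × 100
= (212.9 / 163.4) × 100
= 130.3%


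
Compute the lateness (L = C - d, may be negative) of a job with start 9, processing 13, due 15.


Completion = 9 + 13 = 22
Lateness = C - d = 22 - 15
= 7


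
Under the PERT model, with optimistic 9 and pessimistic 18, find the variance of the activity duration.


σ² = ((p - o) / 6)² = (p - o)² / 36
= (18 - 9)² / 36
= 9² / 36
= 81 / 36
= 2.2500


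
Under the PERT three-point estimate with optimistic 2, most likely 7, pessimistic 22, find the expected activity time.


te = (o + 4m + p) / 6
= (2 + 4×7 + 22) / 6
= (2 + 28 + 22) / 6
= 52 / 6
= 8.67


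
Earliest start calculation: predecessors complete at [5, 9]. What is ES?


ES = max of all predecessor completion times
Predecessors: [5, 9]
ES = max(5, 9)
= 9


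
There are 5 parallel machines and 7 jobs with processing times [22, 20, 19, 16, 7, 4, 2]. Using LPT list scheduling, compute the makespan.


Jobs (LPT sorted): [22, 20, 19, 16, 7, 4, 2]
Machines: 5
  J=22 → Machine 1 (load: 0+22=22)
  J=20 → Machine 2 (load: 0+20=20)
  J=19 → Machine 3 (load: 0+19=19)
  J=16 → Machine 4 (load: 0+16=16)
  J=7 → Machine 5 (load: 0+7=7)
  J=4 → Machine 5 (load: 7+4=11)
  J=2 → Machine 5 (load: 11+2=13)
Machine loads: [22, 20, 19, 16, 13]
Makespan = max = 22 time units


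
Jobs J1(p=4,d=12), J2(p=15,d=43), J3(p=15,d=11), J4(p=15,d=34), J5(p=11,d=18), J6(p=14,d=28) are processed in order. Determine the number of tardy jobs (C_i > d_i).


Completion vs due date:
  J1: C=4, d=12 → on time
  J2: C=19, d=43 → on time
  J3: C=34, d=11 → TARDY
  J4: C=49, d=34 → TARDY
  J5: C=60, d=18 → TARDY
  J6: C=74, d=28 → TARDY
Tardy jobs: J3, J4, J5, J6
Count = 4


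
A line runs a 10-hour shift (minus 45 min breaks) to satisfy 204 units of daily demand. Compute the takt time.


Available = 10×60 - 45 = 555 min
Takt time = 555 / 204
= 2.72 min/unit


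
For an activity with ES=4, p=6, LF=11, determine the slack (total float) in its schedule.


EF = ES + duration = 4 + 6 = 10
LS = LF - duration = 11 - 6 = 5
Total Float = LF - EF = 11 - 10
(or LS - ES = 5 - 4)
= 1


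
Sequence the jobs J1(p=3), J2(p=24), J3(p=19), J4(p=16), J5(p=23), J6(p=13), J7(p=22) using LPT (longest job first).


LPT: sort by longest processing time first
  J2: p=24
  J5: p=23
  J7: p=22
  J3: p=19
  J4: p=16
  J6: p=13
  J1: p=3
Order: J2 → J5 → J7 → J3 → J4 → J6 → J1


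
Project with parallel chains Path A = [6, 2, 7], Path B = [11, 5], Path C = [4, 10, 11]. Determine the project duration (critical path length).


Path A: 6 + 2 + 7 = 15
Path B: 11 + 5 = 16
Path C: 4 + 10 + 11 = 25
Critical path = longest = max(15, 16, 25)
= 25 (Path C)


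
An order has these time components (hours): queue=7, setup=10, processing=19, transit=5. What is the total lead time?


Lead time = queue + setup + processing + transit
= 7 + 10 + 19 + 5
= 41 hours


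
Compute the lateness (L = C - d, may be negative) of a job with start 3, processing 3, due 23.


Completion = 3 + 3 = 6
Lateness = C - d = 6 - 23
= -17


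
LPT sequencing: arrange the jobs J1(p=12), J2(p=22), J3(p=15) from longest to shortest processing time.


LPT: sort by longest processing time first
  J2: p=22
  J3: p=15
  J1: p=12
Order: J2 → J3 → J1


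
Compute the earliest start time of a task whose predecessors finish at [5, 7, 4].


ES = max of all predecessor completion times
Predecessors: [5, 7, 4]
ES = max(5, 7, 4)
= 7


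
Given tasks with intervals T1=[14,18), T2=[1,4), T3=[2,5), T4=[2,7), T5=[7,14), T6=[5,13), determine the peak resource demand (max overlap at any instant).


Check each time point for overlaps:
  t=2: 3 tasks active (T2, T3, T4)
Max concurrent = 3


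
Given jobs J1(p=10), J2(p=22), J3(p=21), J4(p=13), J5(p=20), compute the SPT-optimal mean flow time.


SPT order: J1 → J4 → J5 → J3 → J2
Completion times:
  J1: C=10
  J4: C=23
  J5: C=43
  J3: C=64
  J2: C=86
Sum = 226, n = 5
Mean flow = 226/5
= 45.20


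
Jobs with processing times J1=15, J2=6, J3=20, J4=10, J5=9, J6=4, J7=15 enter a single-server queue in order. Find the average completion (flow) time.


Completion times:
  J1: completes at 15
  J2: completes at 21
  J3: completes at 41
  J4: completes at 51
  J5: completes at 60
  J6: completes at 64
  J7: completes at 79
Sum = 331
Average = 331/7
= 47.29


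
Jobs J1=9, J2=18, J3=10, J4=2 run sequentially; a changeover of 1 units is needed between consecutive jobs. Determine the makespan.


Makespan = Σ processing + (n-1) × setup
= (9 + 18 + 10 + 2) + (4-1)×1
= 39 + 3
= 42 time units


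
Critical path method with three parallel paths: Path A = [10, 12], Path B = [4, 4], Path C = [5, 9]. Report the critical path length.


Path A: 10 + 12 = 22
Path B: 4 + 4 = 8
Path C: 5 + 9 = 14
Critical path = longest = max(22, 8, 14)
= 22 (Path A)


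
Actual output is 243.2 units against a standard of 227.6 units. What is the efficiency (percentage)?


Efficiency = (actual / standard) × 100
= (243.2 / 227.6) × 100
= 106.9%


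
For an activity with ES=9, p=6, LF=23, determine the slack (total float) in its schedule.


EF = ES + duration = 9 + 6 = 15
LS = LF - duration = 23 - 6 = 17
Total Float = LF - EF = 23 - 15
(or LS - ES = 17 - 9)
= 8


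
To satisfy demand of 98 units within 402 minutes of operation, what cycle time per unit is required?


Cycle time = available time / demand
= 402 / 98
= 4.10 min/unit


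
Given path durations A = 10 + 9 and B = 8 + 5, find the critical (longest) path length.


Path A: 10 + 9 = 19
Path B: 8 + 5 = 13
Critical path = longest = max(19, 13)
= 19 (Path A)


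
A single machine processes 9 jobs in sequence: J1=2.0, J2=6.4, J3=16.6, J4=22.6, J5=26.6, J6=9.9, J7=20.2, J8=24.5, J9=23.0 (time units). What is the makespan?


Sequential makespan: sum all processing times
= 2.0 + 6.4 + 16.6 + 22.6 + 26.6 + 9.9 + 20.2 + 24.5 + 23.0
= 151.8 time units


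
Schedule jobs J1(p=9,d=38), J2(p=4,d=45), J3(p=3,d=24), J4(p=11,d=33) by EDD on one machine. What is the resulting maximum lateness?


EDD order: J3 → J4 → J1 → J2
Completion and lateness:
  J3: C=3, d=24, L=3-24=-21
  J4: C=14, d=33, L=14-33=-19
  J1: C=23, d=38, L=23-38=-15
  J2: C=27, d=45, L=27-45=-18
Lmax = max(-21, -19, -15, -18)
= -15


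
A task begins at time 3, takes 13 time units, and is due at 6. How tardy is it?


Completion = start + processing = 3 + 13 = 16
Tardiness = max(0, C - d) = max(0, 16 - 6)
= max(0, 10)
= 10


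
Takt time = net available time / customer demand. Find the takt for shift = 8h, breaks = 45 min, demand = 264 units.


Available = 8×60 - 45 = 435 min
Takt time = 435 / 264
= 1.65 min/unit


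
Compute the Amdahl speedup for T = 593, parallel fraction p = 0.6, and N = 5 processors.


Amdahl's law: T_p = T × ((1-p) + p/N)
= 593 × ((1-0.6) + 0.6/5)
= 593 × (0.40 + 0.1200)
= 593 × 0.5200
= 308.36
Speedup = 593/308.36
= 1.92×


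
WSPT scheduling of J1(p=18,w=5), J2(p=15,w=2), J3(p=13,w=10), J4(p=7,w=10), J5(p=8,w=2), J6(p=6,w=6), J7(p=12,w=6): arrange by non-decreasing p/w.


WSPT (Smith's rule): sort by p/w ascending
  J4: p/w = 7/10 = 0.700
  J6: p/w = 6/6 = 1.000
  J3: p/w = 13/10 = 1.300
  J7: p/w = 12/6 = 2.000
  J1: p/w = 18/5 = 3.600
  J5: p/w = 8/2 = 4.000
  J2: p/w = 15/2 = 7.500
Order: J4 → J6 → J3 → J7 → J1 → J5 → J2


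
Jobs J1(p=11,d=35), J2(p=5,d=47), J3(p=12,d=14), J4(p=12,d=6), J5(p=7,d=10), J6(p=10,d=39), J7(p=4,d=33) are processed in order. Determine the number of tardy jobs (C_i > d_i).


Completion vs due date:
  J1: C=11, d=35 → on time
  J2: C=16, d=47 → on time
  J3: C=28, d=14 → TARDY
  J4: C=40, d=6 → TARDY
  J5: C=47, d=10 → TARDY
  J6: C=57, d=39 → TARDY
  J7: C=61, d=33 → TARDY
Tardy jobs: J3, J4, J5, J6, J7
Count = 5


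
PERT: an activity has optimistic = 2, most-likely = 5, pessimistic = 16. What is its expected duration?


te = (o + 4m + p) / 6
= (2 + 4×5 + 16) / 6
= (2 + 20 + 16) / 6
= 38 / 6
= 6.33


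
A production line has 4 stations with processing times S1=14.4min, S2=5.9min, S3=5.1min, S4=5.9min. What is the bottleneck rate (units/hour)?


Bottleneck = longest station time
Station times: [14.4, 5.9, 5.1, 5.9]
Max = 14.4 min
Rate = 60 / 14.4
= 4.17 units/hour (bottleneck: 14.4min)


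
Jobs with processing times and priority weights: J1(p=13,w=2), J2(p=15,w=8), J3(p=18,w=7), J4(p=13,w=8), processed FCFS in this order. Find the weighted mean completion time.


Completion times:
  J1: C=13, w×C=2×13=26
  J2: C=28, w×C=8×28=224
  J3: C=46, w×C=7×46=322
  J4: C=59, w×C=8×59=472
Sum w×C = 1044
Sum w = 25
Weighted avg = 1044/25
= 41.76


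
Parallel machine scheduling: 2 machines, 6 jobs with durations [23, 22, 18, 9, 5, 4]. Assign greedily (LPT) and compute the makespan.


Jobs (LPT sorted): [23, 22, 18, 9, 5, 4]
Machines: 2
  J=23 → Machine 1 (load: 0+23=23)
  J=22 → Machine 2 (load: 0+22=22)
  J=18 → Machine 2 (load: 22+18=40)
  J=9 → Machine 1 (load: 23+9=32)
  J=5 → Machine 1 (load: 32+5=37)
  J=4 → Machine 1 (load: 37+4=41)
Machine loads: [41, 40]
Makespan = max = 41 time units


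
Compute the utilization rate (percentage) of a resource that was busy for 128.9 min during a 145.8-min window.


Utilization = busy / total × 100
= 128.9 / 145.8 × 100
= 88.4%


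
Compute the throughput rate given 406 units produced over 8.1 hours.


Throughput = units / time
= 406 / 8.1
= 50.1 units/hour


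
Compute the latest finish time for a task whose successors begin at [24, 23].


LF = min of all successor start times
Successors start at: [24, 23]
LF = min(24, 23)
= 23


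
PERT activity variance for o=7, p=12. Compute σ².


σ² = ((p - o) / 6)² = (p - o)² / 36
= (12 - 7)² / 36
= 5² / 36
= 25 / 36
= 0.6944


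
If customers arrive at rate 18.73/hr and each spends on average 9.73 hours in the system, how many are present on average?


Little's law: L = λ × W
= 18.73 × 9.73
= 182.24


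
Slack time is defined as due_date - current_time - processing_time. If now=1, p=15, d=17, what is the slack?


Slack = due - current_time - processing
= 17 - 1 - 15
= 1
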